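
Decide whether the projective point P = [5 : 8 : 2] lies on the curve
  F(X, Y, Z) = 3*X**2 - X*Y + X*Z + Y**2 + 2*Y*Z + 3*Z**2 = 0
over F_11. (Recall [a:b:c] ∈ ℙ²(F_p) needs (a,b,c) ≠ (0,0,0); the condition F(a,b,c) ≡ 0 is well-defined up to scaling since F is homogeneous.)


F(5,8,2) ≡ 10 (mod 11); P is NOT on the curve.

Evaluate F(5, 8, 2) term-by-term (mod 11).
  3*X**2 ↦ 3·25·1·1 = 75
  -X*Y ↦ -1·5·8·1 = -40
  X*Z ↦ 1·5·1·2 = 10
  Y**2 ↦ 1·1·64·1 = 64
  2*Y*Z ↦ 2·1·8·2 = 32
  3*Z**2 ↦ 3·1·1·4 = 12
Sum: F(5, 8, 2) = (75) + (-40) + (10) + (64) + (32) + (12) = 153.
Reducing mod 11: 153 ≡ 10 (mod 11).
Since F(a, b, c) ≡ 10 ≠ 0 (mod 11), P does NOT lie on the curve.


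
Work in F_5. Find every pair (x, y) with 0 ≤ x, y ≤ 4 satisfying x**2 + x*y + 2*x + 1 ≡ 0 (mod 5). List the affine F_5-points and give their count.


Affine F_5-points: {(1, 1), (2, 3), (3, 3), (4, 0)}; count = 4.

For each of the 25 pairs (x, y) ∈ F_5², evaluate f(x, y) mod 5. Record the zeros.
  x = 0: [0↦1, 1↦1, 2↦1, 3↦1, 4↦1]  zeros at y ∈ ∅
  x = 1: [0↦4, 1↦0, 2↦1, 3↦2, 4↦3]  zeros at y ∈ {1}
  x = 2: [0↦4, 1↦1, 2↦3, 3↦0, 4↦2]  zeros at y ∈ {3}
  x = 3: [0↦1, 1↦4, 2↦2, 3↦0, 4↦3]  zeros at y ∈ {3}
  x = 4: [0↦0, 1↦4, 2↦3, 3↦2, 4↦1]  zeros at y ∈ {0}
Collecting zeros: affine points = {(1, 1), (2, 3), (3, 3), (4, 0)}.
Total count |C(F_5)_aff| = 4.


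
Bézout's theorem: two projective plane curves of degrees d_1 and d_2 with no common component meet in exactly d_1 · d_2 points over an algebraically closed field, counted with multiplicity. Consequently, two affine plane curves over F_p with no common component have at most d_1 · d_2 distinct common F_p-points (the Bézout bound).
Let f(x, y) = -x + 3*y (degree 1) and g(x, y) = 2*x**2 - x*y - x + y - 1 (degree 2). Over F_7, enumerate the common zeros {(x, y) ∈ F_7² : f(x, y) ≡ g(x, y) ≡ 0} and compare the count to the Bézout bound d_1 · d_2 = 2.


Common zeros: {(1, 5), (5, 4)}; count = 2; Bézout bound = 2.

deg(f) = 1, deg(g) = 2, so Bézout bound = 2.
Scan x ∈ F_7. For each x, list the y ∈ F_7 with f(x, y) ≡ 0 and those with g(x, y) ≡ 0 (mod 7); the common zeros in that column are the intersection.
  x = 0: f ≡ 0 at y ∈ {0}; g ≡ 0 at y ∈ {1}; common: ∅.
  x = 1: f ≡ 0 at y ∈ {5}; g ≡ 0 at y ∈ {0, 1, 2, 3, 4, 5, 6}; common: {5}.
  x = 2: f ≡ 0 at y ∈ {3}; g ≡ 0 at y ∈ {5}; common: ∅.
  x = 3: f ≡ 0 at y ∈ {1}; g ≡ 0 at y ∈ {0}; common: ∅.
  x = 4: f ≡ 0 at y ∈ {6}; g ≡ 0 at y ∈ {2}; common: ∅.
  x = 5: f ≡ 0 at y ∈ {4}; g ≡ 0 at y ∈ {4}; common: {4}.
  x = 6: f ≡ 0 at y ∈ {2}; g ≡ 0 at y ∈ {6}; common: ∅.
Collecting: common zeros = {(1, 5), (5, 4)}, so the count is 2.
Comparison with the Bézout bound: 2 ≤ 2 = deg(f)·deg(g), as expected for curves with no common component (the bound is attained).


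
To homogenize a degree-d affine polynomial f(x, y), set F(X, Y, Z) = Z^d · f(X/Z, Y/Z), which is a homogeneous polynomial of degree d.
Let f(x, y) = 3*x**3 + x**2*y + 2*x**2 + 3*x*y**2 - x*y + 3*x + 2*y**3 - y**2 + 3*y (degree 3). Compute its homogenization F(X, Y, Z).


F(X, Y, Z) = 3*X**3 + X**2*Y + 2*X**2*Z + 3*X*Y**2 - X*Y*Z + 3*X*Z**2 + 2*Y**3 - Y**2*Z + 3*Y*Z**2

deg(f) = 3.
Substitute x = X/Z, y = Y/Z into f, then multiply by Z^3.
  monomial 3·x^3·y^0 ↦ 3·X^3·Y^0·Z^0.
  monomial 1·x^2·y^1 ↦ 1·X^2·Y^1·Z^0.
  monomial 2·x^2·y^0 ↦ 2·X^2·Y^0·Z^1.
  monomial 3·x^1·y^2 ↦ 3·X^1·Y^2·Z^0.
  monomial -1·x^1·y^1 ↦ -1·X^1·Y^1·Z^1.
  monomial 3·x^1·y^0 ↦ 3·X^1·Y^0·Z^2.
  monomial 2·x^0·y^3 ↦ 2·X^0·Y^3·Z^0.
  monomial -1·x^0·y^2 ↦ -1·X^0·Y^2·Z^1.
  monomial 3·x^0·y^1 ↦ 3·X^0·Y^1·Z^2.
Collecting: F(X, Y, Z) = 3*X**3 + X**2*Y + 2*X**2*Z + 3*X*Y**2 - X*Y*Z + 3*X*Z**2 + 2*Y**3 - Y**2*Z + 3*Y*Z**2.


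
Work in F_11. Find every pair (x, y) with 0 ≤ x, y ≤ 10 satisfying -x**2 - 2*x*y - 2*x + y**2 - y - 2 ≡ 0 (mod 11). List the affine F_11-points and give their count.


Affine F_11-points: {(0, 2), (0, 10), (4, 3), (4, 6), (5, 2), (5, 9), (7, 7), (7, 8), (8, 8), (8, 9), (10, 3), (10, 7)}; count = 12.

For each of the 121 pairs (x, y) ∈ F_11², evaluate f(x, y) mod 11. Record the zeros.
  x = 0: [0↦9, 1↦9, 2↦0, 3↦4, 4↦10, 5↦7, 6↦6, 7↦7, 8↦10, 9↦4, 10↦0]  zeros at y ∈ {2, 10}
  x = 1: [0↦6, 1↦4, 2↦4, 3↦6, 4↦10, 5↦5, 6↦2, 7↦1, 8↦2, 9↦5, 10↦10]  zeros at y ∈ ∅
  x = 2: [0↦1, 1↦8, 2↦6, 3↦6, 4↦8, 5↦1, 6↦7, 7↦4, 8↦3, 9↦4, 10↦7]  zeros at y ∈ ∅
  x = 3: [0↦5, 1↦10, 2↦6, 3↦4, 4↦4, 5↦6, 6↦10, 7↦5, 8↦2, 9↦1, 10↦2]  zeros at y ∈ ∅
  x = 4: [0↦7, 1↦10, 2↦4, 3↦0, 4↦9, 5↦9, 6↦0, 7↦4, 8↦10, 9↦7, 10↦6]  zeros at y ∈ {3, 6}
  x = 5: [0↦7, 1↦8, 2↦0, 3↦5, 4↦1, 5↦10, 6↦10, 7↦1, 8↦5, 9↦0, 10↦8]  zeros at y ∈ {2, 9}
  x = 6: [0↦5, 1↦4, 2↦5, 3↦8, 4↦2, 5↦9, 6↦7, 7↦7, 8↦9, 9↦2, 10↦8]  zeros at y ∈ ∅
  x = 7: [0↦1, 1↦9, 2↦8, 3↦9, 4↦1, 5↦6, 6↦2, 7↦0, 8↦0, 9↦2, 10↦6]  zeros at y ∈ {7, 8}
  x = 8: [0↦6, 1↦1, 2↦9, 3↦8, 4↦9, 5↦1, 6↦6, 7↦2, 8↦0, 9↦0, 10↦2]  zeros at y ∈ {8, 9}
  x = 9: [0↦9, 1↦2, 2↦8, 3↦5, 4↦4, 5↦5, 6↦8, 7↦2, 8↦9, 9↦7, 10↦7]  zeros at y ∈ ∅
  x = 10: [0↦10, 1↦1, 2↦5, 3↦0, 4↦8, 5↦7, 6↦8, 7↦0, 8↦5, 9↦1, 10↦10]  zeros at y ∈ {3, 7}
Collecting zeros: affine points = {(0, 2), (0, 10), (4, 3), (4, 6), (5, 2), (5, 9), (7, 7), (7, 8), (8, 8), (8, 9), (10, 3), (10, 7)}.
Total count |C(F_11)_aff| = 12.


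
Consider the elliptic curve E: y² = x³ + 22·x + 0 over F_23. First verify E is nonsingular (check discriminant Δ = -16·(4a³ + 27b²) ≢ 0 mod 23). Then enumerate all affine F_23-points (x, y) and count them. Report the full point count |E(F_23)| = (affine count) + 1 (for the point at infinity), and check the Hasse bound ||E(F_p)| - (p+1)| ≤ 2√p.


Affine points = {(0, 0), (1, 0), (2, 11), (2, 12), (3, 1), (3, 22), (6, 7), (6, 16), (10, 1), (10, 22), (11, 3), (11, 20), (14, 4), (14, 19), (15, 5), (15, 18), (16, 3), (16, 20), (18, 8), (18, 15), (19, 3), (19, 20), (22, 0)}; affine count = 23; |E(F_23)| = 24.

Discriminant check: Δ ∝ 4a³ + 27b² = 4·22³ + 27·0² = 4·10648 + 27·0 ≡ 19 (mod 23). Nonzero ⇒ E is nonsingular.
For each x ∈ F_23, compute rhs = x³ + 22·x + 0 mod 23, then count y ∈ F_23 with y² ≡ rhs.
  x = 0: rhs = 0, matching y values: 0 (1 points).
  x = 1: rhs = 0, matching y values: 0 (1 points).
  x = 2: rhs = 6, matching y values: 11, 12 (2 points).
  x = 3: rhs = 1, matching y values: 1, 22 (2 points).
  x = 4: rhs = 14, matching y values: none (0 points).
  x = 5: rhs = 5, matching y values: none (0 points).
  x = 6: rhs = 3, matching y values: 7, 16 (2 points).
  x = 7: rhs = 14, matching y values: none (0 points).
  x = 8: rhs = 21, matching y values: none (0 points).
  x = 9: rhs = 7, matching y values: none (0 points).
  x = 10: rhs = 1, matching y values: 1, 22 (2 points).
  x = 11: rhs = 9, matching y values: 3, 20 (2 points).
  x = 12: rhs = 14, matching y values: none (0 points).
  x = 13: rhs = 22, matching y values: none (0 points).
  x = 14: rhs = 16, matching y values: 4, 19 (2 points).
  x = 15: rhs = 2, matching y values: 5, 18 (2 points).
  x = 16: rhs = 9, matching y values: 3, 20 (2 points).
  x = 17: rhs = 20, matching y values: none (0 points).
  x = 18: rhs = 18, matching y values: 8, 15 (2 points).
  x = 19: rhs = 9, matching y values: 3, 20 (2 points).
  x = 20: rhs = 22, matching y values: none (0 points).
  x = 21: rhs = 17, matching y values: none (0 points).
  x = 22: rhs = 0, matching y values: 0 (1 points).
Total affine count: 23.
Full point count |E(F_23)| = 23 + 1 = 24.
Hasse bound: |24 − (23+1)| = |0| = 0 ≤ 2√23 ≈ 9.5917 ✓.


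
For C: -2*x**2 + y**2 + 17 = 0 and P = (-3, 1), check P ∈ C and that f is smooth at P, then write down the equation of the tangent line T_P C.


Tangent line at P: 12*x + 2*y + 34 = 0.

Step 1: f(-3, 1) = 0, so P lies on C.
Step 2: partial derivatives
  f_x(x, y) = -4*x, f_y(x, y) = 2*y.
  f_x(P) = 12, f_y(P) = 2 (gradient nonzero, so P is smooth).
Step 3: tangent line at P: 12·(x − -3) + 2·(y − 1) = 0.
Expanding: 12*x + 2*y + 34 = 0.


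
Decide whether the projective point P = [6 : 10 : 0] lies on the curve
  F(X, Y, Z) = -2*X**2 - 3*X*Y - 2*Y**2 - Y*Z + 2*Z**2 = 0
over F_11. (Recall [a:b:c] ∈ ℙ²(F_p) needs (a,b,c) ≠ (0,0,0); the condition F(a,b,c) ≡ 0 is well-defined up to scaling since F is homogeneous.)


F(6,10,0) ≡ 10 (mod 11); P is NOT on the curve.

Evaluate F(6, 10, 0) term-by-term (mod 11).
  -2*X**2 ↦ -2·36·1·1 = -72
  -3*X*Y ↦ -3·6·10·1 = -180
  -2*Y**2 ↦ -2·1·100·1 = -200
  -Y*Z ↦ -1·1·10·0 = 0
  2*Z**2 ↦ 2·1·1·0 = 0
Sum: F(6, 10, 0) = (-72) + (-180) + (-200) + (0) + (0) = -452.
Reducing mod 11: -452 ≡ 10 (mod 11).
Since F(a, b, c) ≡ 10 ≠ 0 (mod 11), P does NOT lie on the curve.


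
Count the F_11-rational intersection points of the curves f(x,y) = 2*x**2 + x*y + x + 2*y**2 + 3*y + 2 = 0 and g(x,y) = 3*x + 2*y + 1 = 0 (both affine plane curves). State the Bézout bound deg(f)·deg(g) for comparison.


Common zeros: {(4, 10), (5, 3)}; count = 2; Bézout bound = 2.

deg(f) = 2, deg(g) = 1, so Bézout bound = 2.
Scan x ∈ F_11. For each x, list the y ∈ F_11 with f(x, y) ≡ 0 and those with g(x, y) ≡ 0 (mod 11); the common zeros in that column are the intersection.
  x = 0: f ≡ 0 at y ∈ {7, 8}; g ≡ 0 at y ∈ {5}; common: ∅.
  x = 1: f ≡ 0 at y ∈ {1, 8}; g ≡ 0 at y ∈ {9}; common: ∅.
  x = 2: f ≡ 0 at y ∈ ∅; g ≡ 0 at y ∈ {2}; common: ∅.
  x = 3: f ≡ 0 at y ∈ ∅; g ≡ 0 at y ∈ {6}; common: ∅.
  x = 4: f ≡ 0 at y ∈ {3, 10}; g ≡ 0 at y ∈ {10}; common: {10}.
  x = 5: f ≡ 0 at y ∈ {3, 4}; g ≡ 0 at y ∈ {3}; common: {3}.
  x = 6: f ≡ 0 at y ∈ ∅; g ≡ 0 at y ∈ {7}; common: ∅.
  x = 7: f ≡ 0 at y ∈ {7, 10}; g ≡ 0 at y ∈ {0}; common: ∅.
  x = 8: f ≡ 0 at y ∈ ∅; g ≡ 0 at y ∈ {4}; common: ∅.
  x = 9: f ≡ 0 at y ∈ {1, 4}; g ≡ 0 at y ∈ {8}; common: ∅.
  x = 10: f ≡ 0 at y ∈ ∅; g ≡ 0 at y ∈ {1}; common: ∅.
Collecting: common zeros = {(4, 10), (5, 3)}, so the count is 2.
Comparison with the Bézout bound: 2 ≤ 2 = deg(f)·deg(g), as expected for curves with no common component (the bound is attained).


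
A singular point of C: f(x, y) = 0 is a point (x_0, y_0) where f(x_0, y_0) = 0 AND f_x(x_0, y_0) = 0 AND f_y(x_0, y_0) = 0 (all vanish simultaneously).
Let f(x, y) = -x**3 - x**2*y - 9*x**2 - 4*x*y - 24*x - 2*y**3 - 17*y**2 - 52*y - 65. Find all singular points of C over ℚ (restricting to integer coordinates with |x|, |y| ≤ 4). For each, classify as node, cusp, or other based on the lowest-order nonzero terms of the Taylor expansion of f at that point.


Singular points: {(-2, -3)}; classification: cusp.

Compute partial derivatives:
  f_x = -3*x**2 - 2*x*y - 18*x - 4*y - 24.
  f_y = -x**2 - 4*x - 6*y**2 - 34*y - 52.
Scan x_0 ∈ {−4, ..., 4}. For each x_0, f_y(x_0, y) is a polynomial in y; find its integer roots y ∈ {−4, ..., 4}, then test f_x and f at those candidates.
  x = -4: f_y(-4, y) = -6*y**2 - 34*y - 52; no integer root y with |y| ≤ 4.
  x = -3: f_y(-3, y) = -6*y**2 - 34*y - 49; no integer root y with |y| ≤ 4.
  x = -2: f_y(-2, y) = -6*y**2 - 34*y - 48; vanishes at y ∈ {-3}. (-2, -3): f_x = 0, f = 0 — SINGULAR.
  x = -1: f_y(-1, y) = -6*y**2 - 34*y - 49; no integer root y with |y| ≤ 4.
  x = 0: f_y(0, y) = -6*y**2 - 34*y - 52; no integer root y with |y| ≤ 4.
  x = 1: f_y(1, y) = -6*y**2 - 34*y - 57; no integer root y with |y| ≤ 4.
  x = 2: f_y(2, y) = -6*y**2 - 34*y - 64; no integer root y with |y| ≤ 4.
  x = 3: f_y(3, y) = -6*y**2 - 34*y - 73; no integer root y with |y| ≤ 4.
  x = 4: f_y(4, y) = -6*y**2 - 34*y - 84; no integer root y with |y| ≤ 4.
Only singular point on the grid: (-2, -3).
Classify: substitute x = -2 + u, y = -3 + v and expand: f = -u**3 - u**2*v - 2*v**3 + v**2.
No constant or linear terms (consistent with a singular point). Quadratic part: v**2. Cubic part: -u**3 - u**2*v - 2*v**3.
The quadratic part v**2 is a perfect square, so there is a single (double) tangent line v = 0, i.e. y = -3. Restricting the cubic part to that line (v = 0) leaves -u**3 ≠ 0, so f is not divisible by v and the branch is v² ≈ u**3 to lowest order — this is a cusp.
Classification: cusp.


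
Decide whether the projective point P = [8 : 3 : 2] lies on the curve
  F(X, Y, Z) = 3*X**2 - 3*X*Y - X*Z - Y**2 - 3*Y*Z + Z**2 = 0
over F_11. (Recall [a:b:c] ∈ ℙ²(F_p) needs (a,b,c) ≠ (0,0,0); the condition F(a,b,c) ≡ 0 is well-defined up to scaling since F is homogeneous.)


F(8,3,2) ≡ 4 (mod 11); P is NOT on the curve.

Evaluate F(8, 3, 2) term-by-term (mod 11).
  3*X**2 ↦ 3·64·1·1 = 192
  -3*X*Y ↦ -3·8·3·1 = -72
  -X*Z ↦ -1·8·1·2 = -16
  -Y**2 ↦ -1·1·9·1 = -9
  -3*Y*Z ↦ -3·1·3·2 = -18
  Z**2 ↦ 1·1·1·4 = 4
Sum: F(8, 3, 2) = (192) + (-72) + (-16) + (-9) + (-18) + (4) = 81.
Reducing mod 11: 81 ≡ 4 (mod 11).
Since F(a, b, c) ≡ 4 ≠ 0 (mod 11), P does NOT lie on the curve.


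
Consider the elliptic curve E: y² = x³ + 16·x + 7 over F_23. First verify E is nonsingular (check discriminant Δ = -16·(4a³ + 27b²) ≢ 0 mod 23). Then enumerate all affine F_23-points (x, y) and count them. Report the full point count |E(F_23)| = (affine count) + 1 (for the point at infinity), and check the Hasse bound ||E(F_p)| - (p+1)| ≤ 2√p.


Affine points = {(1, 1), (1, 22), (2, 1), (2, 22), (3, 6), (3, 17), (7, 5), (7, 18), (8, 7), (8, 16), (9, 11), (9, 12), (12, 8), (12, 15), (14, 10), (14, 13), (16, 9), (16, 14), (18, 3), (18, 20), (20, 1), (20, 22), (21, 6), (21, 17), (22, 6), (22, 17)}; affine count = 26; |E(F_23)| = 27.

Discriminant check: Δ ∝ 4a³ + 27b² = 4·16³ + 27·7² = 4·4096 + 27·49 ≡ 20 (mod 23). Nonzero ⇒ E is nonsingular.
For each x ∈ F_23, compute rhs = x³ + 16·x + 7 mod 23, then count y ∈ F_23 with y² ≡ rhs.
  x = 0: rhs = 7, matching y values: none (0 points).
  x = 1: rhs = 1, matching y values: 1, 22 (2 points).
  x = 2: rhs = 1, matching y values: 1, 22 (2 points).
  x = 3: rhs = 13, matching y values: 6, 17 (2 points).
  x = 4: rhs = 20, matching y values: none (0 points).
  x = 5: rhs = 5, matching y values: none (0 points).
  x = 6: rhs = 20, matching y values: none (0 points).
  x = 7: rhs = 2, matching y values: 5, 18 (2 points).
  x = 8: rhs = 3, matching y values: 7, 16 (2 points).
  x = 9: rhs = 6, matching y values: 11, 12 (2 points).
  x = 10: rhs = 17, matching y values: none (0 points).
  x = 11: rhs = 19, matching y values: none (0 points).
  x = 12: rhs = 18, matching y values: 8, 15 (2 points).
  x = 13: rhs = 20, matching y values: none (0 points).
  x = 14: rhs = 8, matching y values: 10, 13 (2 points).
  x = 15: rhs = 11, matching y values: none (0 points).
  x = 16: rhs = 12, matching y values: 9, 14 (2 points).
  x = 17: rhs = 17, matching y values: none (0 points).
  x = 18: rhs = 9, matching y values: 3, 20 (2 points).
  x = 19: rhs = 17, matching y values: none (0 points).
  x = 20: rhs = 1, matching y values: 1, 22 (2 points).
  x = 21: rhs = 13, matching y values: 6, 17 (2 points).
  x = 22: rhs = 13, matching y values: 6, 17 (2 points).
Total affine count: 26.
Full point count |E(F_23)| = 26 + 1 = 27.
Hasse bound: |27 − (23+1)| = |3| = 3 ≤ 2√23 ≈ 9.5917 ✓.


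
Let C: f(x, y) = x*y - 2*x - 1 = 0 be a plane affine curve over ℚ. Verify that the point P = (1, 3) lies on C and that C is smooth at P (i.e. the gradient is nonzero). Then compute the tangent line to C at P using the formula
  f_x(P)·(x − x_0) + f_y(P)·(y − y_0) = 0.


Tangent line at P: x + y - 4 = 0.

Step 1: f(1, 3) = 0, so P lies on C.
Step 2: partial derivatives
  f_x(x, y) = y - 2, f_y(x, y) = x.
  f_x(P) = 1, f_y(P) = 1 (gradient nonzero, so P is smooth).
Step 3: tangent line at P: 1·(x − 1) + 1·(y − 3) = 0.
Expanding: x + y - 4 = 0.


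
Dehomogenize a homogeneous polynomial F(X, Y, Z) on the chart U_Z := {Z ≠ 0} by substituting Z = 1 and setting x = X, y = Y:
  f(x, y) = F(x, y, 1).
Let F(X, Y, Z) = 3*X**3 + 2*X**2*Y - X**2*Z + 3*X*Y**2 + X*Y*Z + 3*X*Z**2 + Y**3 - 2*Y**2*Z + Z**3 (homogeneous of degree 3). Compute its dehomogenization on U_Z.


f(x, y) = 3*x**3 + 2*x**2*y - x**2 + 3*x*y**2 + x*y + 3*x + y**3 - 2*y**2 + 1

On U_Z we set Z = 1. Each monomial c·X^i·Y^j·Z^k in F becomes c·x^i·y^j·1^k = c·x^i·y^j.
Substituting Z = 1: F(X, Y, 1) = 3*x**3 + 2*x**2*y - x**2 + 3*x*y**2 + x*y + 3*x + y**3 - 2*y**2 + 1.
Note: deg(f) ≤ deg(F) = 3; strict inequality happens when F is divisible by Z (lost terms).


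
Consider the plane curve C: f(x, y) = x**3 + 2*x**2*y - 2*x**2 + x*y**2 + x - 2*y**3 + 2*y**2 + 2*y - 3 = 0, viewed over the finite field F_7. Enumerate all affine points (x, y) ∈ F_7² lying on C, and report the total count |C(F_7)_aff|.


Affine F_7-points: {(0, 2), (0, 4), (4, 6), (5, 0), (6, 0)}; count = 5.

For each of the 49 pairs (x, y) ∈ F_7², evaluate f(x, y) mod 7. Record the zeros.
  x = 0: [0↦4, 1↦6, 2↦0, 3↦2, 4↦0, 5↦3, 6↦6]  zeros at y ∈ {2, 4}
  x = 1: [0↦4, 1↦2, 2↦1, 3↦3, 4↦3, 5↦3, 6↦5]  zeros at y ∈ ∅
  x = 2: [0↦6, 1↦4, 2↦5, 3↦4, 4↦3, 5↦4, 6↦2]  zeros at y ∈ ∅
  x = 3: [0↦2, 1↦4, 2↦4, 3↦4, 4↦6, 5↦5, 6↦3]  zeros at y ∈ ∅
  x = 4: [0↦5, 1↦1, 2↦4, 3↦2, 4↦4, 5↦5, 6↦0]  zeros at y ∈ {6}
  x = 5: [0↦0, 1↦1, 2↦4, 3↦4, 4↦3, 5↦3, 6↦6]  zeros at y ∈ {0}
  x = 6: [0↦0, 1↦3, 2↦3, 3↦2, 4↦2, 5↦5, 6↦6]  zeros at y ∈ {0}
Collecting zeros: affine points = {(0, 2), (0, 4), (4, 6), (5, 0), (6, 0)}.
Total count |C(F_7)_aff| = 5.


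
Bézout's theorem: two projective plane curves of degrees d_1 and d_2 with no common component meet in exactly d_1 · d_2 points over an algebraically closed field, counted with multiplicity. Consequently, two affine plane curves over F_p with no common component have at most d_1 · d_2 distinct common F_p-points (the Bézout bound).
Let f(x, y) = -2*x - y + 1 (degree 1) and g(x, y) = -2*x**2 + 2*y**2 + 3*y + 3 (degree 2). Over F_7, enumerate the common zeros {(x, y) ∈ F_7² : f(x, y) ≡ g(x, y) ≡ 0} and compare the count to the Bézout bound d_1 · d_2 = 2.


Common zeros: {(1, 6), (6, 3)}; count = 2; Bézout bound = 2.

deg(f) = 1, deg(g) = 2, so Bézout bound = 2.
Scan x ∈ F_7. For each x, list the y ∈ F_7 with f(x, y) ≡ 0 and those with g(x, y) ≡ 0 (mod 7); the common zeros in that column are the intersection.
  x = 0: f ≡ 0 at y ∈ {1}; g ≡ 0 at y ∈ ∅; common: ∅.
  x = 1: f ≡ 0 at y ∈ {6}; g ≡ 0 at y ∈ {3, 6}; common: {6}.
  x = 2: f ≡ 0 at y ∈ {4}; g ≡ 0 at y ∈ {1}; common: ∅.
  x = 3: f ≡ 0 at y ∈ {2}; g ≡ 0 at y ∈ ∅; common: ∅.
  x = 4: f ≡ 0 at y ∈ {0}; g ≡ 0 at y ∈ ∅; common: ∅.
  x = 5: f ≡ 0 at y ∈ {5}; g ≡ 0 at y ∈ {1}; common: ∅.
  x = 6: f ≡ 0 at y ∈ {3}; g ≡ 0 at y ∈ {3, 6}; common: {3}.
Collecting: common zeros = {(1, 6), (6, 3)}, so the count is 2.
Comparison with the Bézout bound: 2 ≤ 2 = deg(f)·deg(g), as expected for curves with no common component (the bound is attained).


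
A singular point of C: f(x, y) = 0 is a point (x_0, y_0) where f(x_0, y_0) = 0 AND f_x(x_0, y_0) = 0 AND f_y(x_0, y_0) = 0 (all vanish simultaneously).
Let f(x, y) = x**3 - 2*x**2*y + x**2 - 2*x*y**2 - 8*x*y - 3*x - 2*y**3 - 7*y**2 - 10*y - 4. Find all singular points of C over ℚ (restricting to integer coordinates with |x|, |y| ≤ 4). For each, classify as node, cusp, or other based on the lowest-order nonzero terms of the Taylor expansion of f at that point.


Singular points: {(-1, -1)}; classification: cusp.

Compute partial derivatives:
  f_x = 3*x**2 - 4*x*y + 2*x - 2*y**2 - 8*y - 3.
  f_y = -2*x**2 - 4*x*y - 8*x - 6*y**2 - 14*y - 10.
Scan x_0 ∈ {−4, ..., 4}. For each x_0, f_y(x_0, y) is a polynomial in y; find its integer roots y ∈ {−4, ..., 4}, then test f_x and f at those candidates.
  x = -4: f_y(-4, y) = -6*y**2 + 2*y - 10; no integer root y with |y| ≤ 4.
  x = -3: f_y(-3, y) = -6*y**2 - 2*y - 4; no integer root y with |y| ≤ 4.
  x = -2: f_y(-2, y) = -6*y**2 - 6*y - 2; no integer root y with |y| ≤ 4.
  x = -1: f_y(-1, y) = -6*y**2 - 10*y - 4; vanishes at y ∈ {-1}. (-1, -1): f_x = 0, f = 0 — SINGULAR.
  x = 0: f_y(0, y) = -6*y**2 - 14*y - 10; no integer root y with |y| ≤ 4.
  x = 1: f_y(1, y) = -6*y**2 - 18*y - 20; no integer root y with |y| ≤ 4.
  x = 2: f_y(2, y) = -6*y**2 - 22*y - 34; no integer root y with |y| ≤ 4.
  x = 3: f_y(3, y) = -6*y**2 - 26*y - 52; no integer root y with |y| ≤ 4.
  x = 4: f_y(4, y) = -6*y**2 - 30*y - 74; no integer root y with |y| ≤ 4.
Only singular point on the grid: (-1, -1).
Classify: substitute x = -1 + u, y = -1 + v and expand: f = u**3 - 2*u**2*v - 2*u*v**2 - 2*v**3 + v**2.
No constant or linear terms (consistent with a singular point). Quadratic part: v**2. Cubic part: u**3 - 2*u**2*v - 2*u*v**2 - 2*v**3.
The quadratic part v**2 is a perfect square, so there is a single (double) tangent line v = 0, i.e. y = -1. Restricting the cubic part to that line (v = 0) leaves u**3 ≠ 0, so f is not divisible by v and the branch is v² ≈ -u**3 to lowest order — this is a cusp.
Classification: cusp.


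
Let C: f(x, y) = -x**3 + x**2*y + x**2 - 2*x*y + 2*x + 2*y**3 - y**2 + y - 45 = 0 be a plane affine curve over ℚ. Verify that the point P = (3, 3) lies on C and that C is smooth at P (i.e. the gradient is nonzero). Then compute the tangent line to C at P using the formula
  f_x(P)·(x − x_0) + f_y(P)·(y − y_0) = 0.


Tangent line at P: -7*x + 52*y - 135 = 0.

Step 1: f(3, 3) = 0, so P lies on C.
Step 2: partial derivatives
  f_x(x, y) = -3*x**2 + 2*x*y + 2*x - 2*y + 2, f_y(x, y) = x**2 - 2*x + 6*y**2 - 2*y + 1.
  f_x(P) = -7, f_y(P) = 52 (gradient nonzero, so P is smooth).
Step 3: tangent line at P: -7·(x − 3) + 52·(y − 3) = 0.
Expanding: -7*x + 52*y - 135 = 0.


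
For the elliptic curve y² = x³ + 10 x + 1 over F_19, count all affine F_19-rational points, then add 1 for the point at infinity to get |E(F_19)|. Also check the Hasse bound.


Affine points = {(0, 1), (0, 18), (3, 1), (3, 18), (5, 9), (5, 10), (6, 7), (6, 12), (8, 2), (8, 17), (11, 6), (11, 13), (12, 5), (12, 14), (14, 4), (14, 15), (15, 7), (15, 12), (16, 1), (16, 18), (17, 7), (17, 12), (18, 3), (18, 16)}; affine count = 24; |E(F_19)| = 25.

Discriminant check: Δ ∝ 4a³ + 27b² = 4·10³ + 27·1² = 4·1000 + 27·1 ≡ 18 (mod 19). Nonzero ⇒ E is nonsingular.
For each x ∈ F_19, compute rhs = x³ + 10·x + 1 mod 19, then count y ∈ F_19 with y² ≡ rhs.
  x = 0: rhs = 1, matching y values: 1, 18 (2 points).
  x = 1: rhs = 12, matching y values: none (0 points).
  x = 2: rhs = 10, matching y values: none (0 points).
  x = 3: rhs = 1, matching y values: 1, 18 (2 points).
  x = 4: rhs = 10, matching y values: none (0 points).
  x = 5: rhs = 5, matching y values: 9, 10 (2 points).
  x = 6: rhs = 11, matching y values: 7, 12 (2 points).
  x = 7: rhs = 15, matching y values: none (0 points).
  x = 8: rhs = 4, matching y values: 2, 17 (2 points).
  x = 9: rhs = 3, matching y values: none (0 points).
  x = 10: rhs = 18, matching y values: none (0 points).
  x = 11: rhs = 17, matching y values: 6, 13 (2 points).
  x = 12: rhs = 6, matching y values: 5, 14 (2 points).
  x = 13: rhs = 10, matching y values: none (0 points).
  x = 14: rhs = 16, matching y values: 4, 15 (2 points).
  x = 15: rhs = 11, matching y values: 7, 12 (2 points).
  x = 16: rhs = 1, matching y values: 1, 18 (2 points).
  x = 17: rhs = 11, matching y values: 7, 12 (2 points).
  x = 18: rhs = 9, matching y values: 3, 16 (2 points).
Total affine count: 24.
Full point count |E(F_19)| = 24 + 1 = 25.
Hasse bound: |25 − (19+1)| = |5| = 5 ≤ 2√19 ≈ 8.7178 ✓.


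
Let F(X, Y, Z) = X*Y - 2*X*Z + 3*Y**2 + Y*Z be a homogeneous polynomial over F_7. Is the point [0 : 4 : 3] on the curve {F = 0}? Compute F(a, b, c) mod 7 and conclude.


F(0,4,3) ≡ 4 (mod 7); P is NOT on the curve.

Evaluate F(0, 4, 3) term-by-term (mod 7).
  X*Y ↦ 1·0·4·1 = 0
  -2*X*Z ↦ -2·0·1·3 = 0
  3*Y**2 ↦ 3·1·16·1 = 48
  Y*Z ↦ 1·1·4·3 = 12
Sum: F(0, 4, 3) = (0) + (0) + (48) + (12) = 60.
Reducing mod 7: 60 ≡ 4 (mod 7).
Since F(a, b, c) ≡ 4 ≠ 0 (mod 7), P does NOT lie on the curve.


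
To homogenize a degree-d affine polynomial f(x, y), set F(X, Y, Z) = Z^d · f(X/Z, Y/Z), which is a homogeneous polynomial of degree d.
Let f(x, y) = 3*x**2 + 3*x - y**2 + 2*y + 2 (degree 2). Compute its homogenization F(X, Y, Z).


F(X, Y, Z) = 3*X**2 + 3*X*Z - Y**2 + 2*Y*Z + 2*Z**2

deg(f) = 2.
Substitute x = X/Z, y = Y/Z into f, then multiply by Z^2.
  monomial 3·x^2·y^0 ↦ 3·X^2·Y^0·Z^0.
  monomial 3·x^1·y^0 ↦ 3·X^1·Y^0·Z^1.
  monomial -1·x^0·y^2 ↦ -1·X^0·Y^2·Z^0.
  monomial 2·x^0·y^1 ↦ 2·X^0·Y^1·Z^1.
  monomial 2·x^0·y^0 ↦ 2·X^0·Y^0·Z^2.
Collecting: F(X, Y, Z) = 3*X**2 + 3*X*Z - Y**2 + 2*Y*Z + 2*Z**2.


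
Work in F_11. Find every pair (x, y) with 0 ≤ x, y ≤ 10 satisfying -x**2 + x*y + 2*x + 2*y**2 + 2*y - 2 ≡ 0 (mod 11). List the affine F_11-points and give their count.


Affine F_11-points: {(0, 3), (0, 7), (5, 3), (5, 10), (7, 2), (7, 10), (8, 2), (8, 4), (9, 4), (9, 7)}; count = 10.

For each of the 121 pairs (x, y) ∈ F_11², evaluate f(x, y) mod 11. Record the zeros.
  x = 0: [0↦9, 1↦2, 2↦10, 3↦0, 4↦5, 5↦3, 6↦5, 7↦0, 8↦10, 9↦2, 10↦9]  zeros at y ∈ {3, 7}
  x = 1: [0↦10, 1↦4, 2↦2, 3↦4, 4↦10, 5↦9, 6↦1, 7↦8, 8↦8, 9↦1, 10↦9]  zeros at y ∈ ∅
  x = 2: [0↦9, 1↦4, 2↦3, 3↦6, 4↦2, 5↦2, 6↦6, 7↦3, 8↦4, 9↦9, 10↦7]  zeros at y ∈ ∅
  x = 3: [0↦6, 1↦2, 2↦2, 3↦6, 4↦3, 5↦4, 6↦9, 7↦7, 8↦9, 9↦4, 10↦3]  zeros at y ∈ ∅
  x = 4: [0↦1, 1↦9, 2↦10, 3↦4, 4↦2, 5↦4, 6↦10, 7↦9, 8↦1, 9↦8, 10↦8]  zeros at y ∈ ∅
  x = 5: [0↦5, 1↦3, 2↦5, 3↦0, 4↦10, 5↦2, 6↦9, 7↦9, 8↦2, 9↦10, 10↦0]  zeros at y ∈ {3, 10}
  x = 6: [0↦7, 1↦6, 2↦9, 3↦5, 4↦5, 5↦9, 6↦6, 7↦7, 8↦1, 9↦10, 10↦1]  zeros at y ∈ ∅
  x = 7: [0↦7, 1↦7, 2↦0, 3↦8, 4↦9, 5↦3, 6↦1, 7↦3, 8↦9, 9↦8, 10↦0]  zeros at y ∈ {2, 10}
  x = 8: [0↦5, 1↦6, 2↦0, 3↦9, 4↦0, 5↦6, 6↦5, 7↦8, 8↦4, 9↦4, 10↦8]  zeros at y ∈ {2, 4}
  x = 9: [0↦1, 1↦3, 2↦9, 3↦8, 4↦0, 5↦7, 6↦7, 7↦0, 8↦8, 9↦9, 10↦3]  zeros at y ∈ {4, 7}
  x = 10: [0↦6, 1↦9, 2↦5, 3↦5, 4↦9, 5↦6, 6↦7, 7↦1, 8↦10, 9↦1, 10↦7]  zeros at y ∈ ∅
Collecting zeros: affine points = {(0, 3), (0, 7), (5, 3), (5, 10), (7, 2), (7, 10), (8, 2), (8, 4), (9, 4), (9, 7)}.
Total count |C(F_11)_aff| = 10.


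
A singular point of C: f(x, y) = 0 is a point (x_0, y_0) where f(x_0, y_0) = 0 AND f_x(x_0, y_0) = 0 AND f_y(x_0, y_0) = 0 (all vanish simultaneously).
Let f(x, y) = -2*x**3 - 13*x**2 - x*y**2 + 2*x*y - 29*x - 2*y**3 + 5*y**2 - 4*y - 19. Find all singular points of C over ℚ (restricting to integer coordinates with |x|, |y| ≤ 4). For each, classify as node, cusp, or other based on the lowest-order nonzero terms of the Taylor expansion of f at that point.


Singular points: {(-2, 1)}; classification: node.

Compute partial derivatives:
  f_x = -6*x**2 - 26*x - y**2 + 2*y - 29.
  f_y = -2*x*y + 2*x - 6*y**2 + 10*y - 4.
Scan x_0 ∈ {−4, ..., 4}. For each x_0, f_y(x_0, y) is a polynomial in y; find its integer roots y ∈ {−4, ..., 4}, then test f_x and f at those candidates.
  x = -4: f_y(-4, y) = -6*y**2 + 18*y - 12; vanishes at y ∈ {1, 2}. (-4, 1): f_x = -20 ≠ 0; (-4, 2): f_x = -21 ≠ 0.
  x = -3: f_y(-3, y) = -6*y**2 + 16*y - 10; vanishes at y ∈ {1}. (-3, 1): f_x = -4 ≠ 0.
  x = -2: f_y(-2, y) = -6*y**2 + 14*y - 8; vanishes at y ∈ {1}. (-2, 1): f_x = 0, f = 0 — SINGULAR.
  x = -1: f_y(-1, y) = -6*y**2 + 12*y - 6; vanishes at y ∈ {1}. (-1, 1): f_x = -8 ≠ 0.
  x = 0: f_y(0, y) = -6*y**2 + 10*y - 4; vanishes at y ∈ {1}. (0, 1): f_x = -28 ≠ 0.
  x = 1: f_y(1, y) = -6*y**2 + 8*y - 2; vanishes at y ∈ {1}. (1, 1): f_x = -60 ≠ 0.
  x = 2: f_y(2, y) = -6*y**2 + 6*y; vanishes at y ∈ {0, 1}. (2, 0): f_x = -105 ≠ 0; (2, 1): f_x = -104 ≠ 0.
  x = 3: f_y(3, y) = -6*y**2 + 4*y + 2; vanishes at y ∈ {1}. (3, 1): f_x = -160 ≠ 0.
  x = 4: f_y(4, y) = -6*y**2 + 2*y + 4; vanishes at y ∈ {1}. (4, 1): f_x = -228 ≠ 0.
Only singular point on the grid: (-2, 1).
Classify: substitute x = -2 + u, y = 1 + v and expand: f = -2*u**3 - u**2 - u*v**2 - 2*v**3 + v**2.
No constant or linear terms (consistent with a singular point). Quadratic part: -u**2 + v**2. Cubic part: -2*u**3 - u*v**2 - 2*v**3.
The quadratic part v**2 - u**2 = (v − u)(v + u) splits into two distinct linear factors, so there are two distinct tangent lines y − 1 = ±(x − -2) — this is a node (ordinary double point).
Classification: node.


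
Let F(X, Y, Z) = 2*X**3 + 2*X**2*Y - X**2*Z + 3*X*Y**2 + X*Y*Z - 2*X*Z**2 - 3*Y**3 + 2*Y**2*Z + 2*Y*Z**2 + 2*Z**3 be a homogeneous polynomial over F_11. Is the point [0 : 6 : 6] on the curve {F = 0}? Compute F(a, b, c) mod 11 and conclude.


F(0,6,6) ≡ 10 (mod 11); P is NOT on the curve.

Evaluate F(0, 6, 6) term-by-term (mod 11).
  2*X**3 ↦ 2·0·1·1 = 0
  2*X**2*Y ↦ 2·0·6·1 = 0
  -X**2*Z ↦ -1·0·1·6 = 0
  3*X*Y**2 ↦ 3·0·36·1 = 0
  X*Y*Z ↦ 1·0·6·6 = 0
  -2*X*Z**2 ↦ -2·0·1·36 = 0
  -3*Y**3 ↦ -3·1·216·1 = -648
  2*Y**2*Z ↦ 2·1·36·6 = 432
  2*Y*Z**2 ↦ 2·1·6·36 = 432
  2*Z**3 ↦ 2·1·1·216 = 432
Sum: F(0, 6, 6) = (0) + (0) + (0) + (0) + (0) + (0) + (-648) + (432) + (432) + (432) = 648.
Reducing mod 11: 648 ≡ 10 (mod 11).
Since F(a, b, c) ≡ 10 ≠ 0 (mod 11), P does NOT lie on the curve.


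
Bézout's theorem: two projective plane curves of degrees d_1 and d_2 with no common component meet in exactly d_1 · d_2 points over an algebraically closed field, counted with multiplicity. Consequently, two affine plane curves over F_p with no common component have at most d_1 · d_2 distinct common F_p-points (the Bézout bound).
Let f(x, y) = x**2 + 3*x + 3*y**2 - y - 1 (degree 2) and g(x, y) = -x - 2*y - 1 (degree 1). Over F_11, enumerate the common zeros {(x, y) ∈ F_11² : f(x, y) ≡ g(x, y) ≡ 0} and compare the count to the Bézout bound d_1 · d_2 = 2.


Common zeros: {(7, 7), (9, 6)}; count = 2; Bézout bound = 2.

deg(f) = 2, deg(g) = 1, so Bézout bound = 2.
Scan x ∈ F_11. For each x, list the y ∈ F_11 with f(x, y) ≡ 0 and those with g(x, y) ≡ 0 (mod 11); the common zeros in that column are the intersection.
  x = 0: f ≡ 0 at y ∈ ∅; g ≡ 0 at y ∈ {5}; common: ∅.
  x = 1: f ≡ 0 at y ∈ {7, 8}; g ≡ 0 at y ∈ {10}; common: ∅.
  x = 2: f ≡ 0 at y ∈ {1, 3}; g ≡ 0 at y ∈ {4}; common: ∅.
  x = 3: f ≡ 0 at y ∈ ∅; g ≡ 0 at y ∈ {9}; common: ∅.
  x = 4: f ≡ 0 at y ∈ ∅; g ≡ 0 at y ∈ {3}; common: ∅.
  x = 5: f ≡ 0 at y ∈ ∅; g ≡ 0 at y ∈ {8}; common: ∅.
  x = 6: f ≡ 0 at y ∈ {1, 3}; g ≡ 0 at y ∈ {2}; common: ∅.
  x = 7: f ≡ 0 at y ∈ {7, 8}; g ≡ 0 at y ∈ {7}; common: {7}.
  x = 8: f ≡ 0 at y ∈ ∅; g ≡ 0 at y ∈ {1}; common: ∅.
  x = 9: f ≡ 0 at y ∈ {6, 9}; g ≡ 0 at y ∈ {6}; common: {6}.
  x = 10: f ≡ 0 at y ∈ {6, 9}; g ≡ 0 at y ∈ {0}; common: ∅.
Collecting: common zeros = {(7, 7), (9, 6)}, so the count is 2.
Comparison with the Bézout bound: 2 ≤ 2 = deg(f)·deg(g), as expected for curves with no common component (the bound is attained).


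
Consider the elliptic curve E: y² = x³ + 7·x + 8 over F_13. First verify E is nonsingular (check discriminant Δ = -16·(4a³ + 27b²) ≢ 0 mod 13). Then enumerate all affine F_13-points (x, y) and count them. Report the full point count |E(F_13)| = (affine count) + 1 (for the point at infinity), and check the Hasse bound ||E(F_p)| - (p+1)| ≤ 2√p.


Affine points = {(1, 4), (1, 9), (2, 2), (2, 11), (3, 2), (3, 11), (4, 3), (4, 10), (5, 5), (5, 8), (7, 6), (7, 7), (8, 2), (8, 11), (10, 5), (10, 8), (11, 5), (11, 8), (12, 0)}; affine count = 19; |E(F_13)| = 20.

Discriminant check: Δ ∝ 4a³ + 27b² = 4·7³ + 27·8² = 4·343 + 27·64 ≡ 6 (mod 13). Nonzero ⇒ E is nonsingular.
For each x ∈ F_13, compute rhs = x³ + 7·x + 8 mod 13, then count y ∈ F_13 with y² ≡ rhs.
  x = 0: rhs = 8, matching y values: none (0 points).
  x = 1: rhs = 3, matching y values: 4, 9 (2 points).
  x = 2: rhs = 4, matching y values: 2, 11 (2 points).
  x = 3: rhs = 4, matching y values: 2, 11 (2 points).
  x = 4: rhs = 9, matching y values: 3, 10 (2 points).
  x = 5: rhs = 12, matching y values: 5, 8 (2 points).
  x = 6: rhs = 6, matching y values: none (0 points).
  x = 7: rhs = 10, matching y values: 6, 7 (2 points).
  x = 8: rhs = 4, matching y values: 2, 11 (2 points).
  x = 9: rhs = 7, matching y values: none (0 points).
  x = 10: rhs = 12, matching y values: 5, 8 (2 points).
  x = 11: rhs = 12, matching y values: 5, 8 (2 points).
  x = 12: rhs = 0, matching y values: 0 (1 points).
Total affine count: 19.
Full point count |E(F_13)| = 19 + 1 = 20.
Hasse bound: |20 − (13+1)| = |6| = 6 ≤ 2√13 ≈ 7.2111 ✓.


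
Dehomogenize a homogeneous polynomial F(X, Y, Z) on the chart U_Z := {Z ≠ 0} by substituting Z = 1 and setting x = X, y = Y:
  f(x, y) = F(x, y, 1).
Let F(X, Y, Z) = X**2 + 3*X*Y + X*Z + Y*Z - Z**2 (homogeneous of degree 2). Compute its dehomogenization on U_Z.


f(x, y) = x**2 + 3*x*y + x + y - 1

On U_Z we set Z = 1. Each monomial c·X^i·Y^j·Z^k in F becomes c·x^i·y^j·1^k = c·x^i·y^j.
Substituting Z = 1: F(X, Y, 1) = x**2 + 3*x*y + x + y - 1.
Note: deg(f) ≤ deg(F) = 2; strict inequality happens when F is divisible by Z (lost terms).


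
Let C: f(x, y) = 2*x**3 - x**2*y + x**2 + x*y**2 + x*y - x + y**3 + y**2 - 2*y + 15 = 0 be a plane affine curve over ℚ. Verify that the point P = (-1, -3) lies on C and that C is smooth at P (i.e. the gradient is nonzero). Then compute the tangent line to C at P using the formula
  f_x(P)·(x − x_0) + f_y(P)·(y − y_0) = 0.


Tangent line at P: 3*x + 23*y + 72 = 0.

Step 1: f(-1, -3) = 0, so P lies on C.
Step 2: partial derivatives
  f_x(x, y) = 6*x**2 - 2*x*y + 2*x + y**2 + y - 1, f_y(x, y) = -x**2 + 2*x*y + x + 3*y**2 + 2*y - 2.
  f_x(P) = 3, f_y(P) = 23 (gradient nonzero, so P is smooth).
Step 3: tangent line at P: 3·(x − -1) + 23·(y − -3) = 0.
Expanding: 3*x + 23*y + 72 = 0.


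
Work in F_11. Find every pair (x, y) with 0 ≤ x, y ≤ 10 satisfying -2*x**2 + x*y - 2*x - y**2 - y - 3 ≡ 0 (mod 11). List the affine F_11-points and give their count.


Affine F_11-points: {(0, 5), (1, 2), (1, 9), (7, 1), (7, 5), (8, 9), (9, 1), (9, 7), (10, 2), (10, 7)}; count = 10.

For each of the 121 pairs (x, y) ∈ F_11², evaluate f(x, y) mod 11. Record the zeros.
  x = 0: [0↦8, 1↦6, 2↦2, 3↦7, 4↦10, 5↦0, 6↦10, 7↦7, 8↦2, 9↦6, 10↦8]  zeros at y ∈ {5}
  x = 1: [0↦4, 1↦3, 2↦0, 3↦6, 4↦10, 5↦1, 6↦1, 7↦10, 8↦6, 9↦0, 10↦3]  zeros at y ∈ {2, 9}
  x = 2: [0↦7, 1↦7, 2↦5, 3↦1, 4↦6, 5↦9, 6↦10, 7↦9, 8↦6, 9↦1, 10↦5]  zeros at y ∈ ∅
  x = 3: [0↦6, 1↦7, 2↦6, 3↦3, 4↦9, 5↦2, 6↦4, 7↦4, 8↦2, 9↦9, 10↦3]  zeros at y ∈ ∅
  x = 4: [0↦1, 1↦3, 2↦3, 3↦1, 4↦8, 5↦2, 6↦5, 7↦6, 8↦5, 9↦2, 10↦8]  zeros at y ∈ ∅
  x = 5: [0↦3, 1↦6, 2↦7, 3↦6, 4↦3, 5↦9, 6↦2, 7↦4, 8↦4, 9↦2, 10↦9]  zeros at y ∈ ∅
  x = 6: [0↦1, 1↦5, 2↦7, 3↦7, 4↦5, 5↦1, 6↦6, 7↦9, 8↦10, 9↦9, 10↦6]  zeros at y ∈ ∅
  x = 7: [0↦6, 1↦0, 2↦3, 3↦4, 4↦3, 5↦0, 6↦6, 7↦10, 8↦1, 9↦1, 10↦10]  zeros at y ∈ {1, 5}
  x = 8: [0↦7, 1↦2, 2↦6, 3↦8, 4↦8, 5↦6, 6↦2, 7↦7, 8↦10, 9↦0, 10↦10]  zeros at y ∈ {9}
  x = 9: [0↦4, 1↦0, 2↦5, 3↦8, 4↦9, 5↦8, 6↦5, 7↦0, 8↦4, 9↦6, 10↦6]  zeros at y ∈ {1, 7}
  x = 10: [0↦8, 1↦5, 2↦0, 3↦4, 4↦6, 5↦6, 6↦4, 7↦0, 8↦5, 9↦8, 10↦9]  zeros at y ∈ {2, 7}
Collecting zeros: affine points = {(0, 5), (1, 2), (1, 9), (7, 1), (7, 5), (8, 9), (9, 1), (9, 7), (10, 2), (10, 7)}.
Total count |C(F_11)_aff| = 10.


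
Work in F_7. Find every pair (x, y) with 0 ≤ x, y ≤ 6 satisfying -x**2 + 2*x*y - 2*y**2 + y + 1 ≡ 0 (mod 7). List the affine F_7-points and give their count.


Affine F_7-points: {(0, 1), (0, 3), (1, 0), (1, 5), (2, 1), (2, 5), (6, 0), (6, 3)}; count = 8.

For each of the 49 pairs (x, y) ∈ F_7², evaluate f(x, y) mod 7. Record the zeros.
  x = 0: [0↦1, 1↦0, 2↦2, 3↦0, 4↦1, 5↦5, 6↦5]  zeros at y ∈ {1, 3}
  x = 1: [0↦0, 1↦1, 2↦5, 3↦5, 4↦1, 5↦0, 6↦2]  zeros at y ∈ {0, 5}
  x = 2: [0↦4, 1↦0, 2↦6, 3↦1, 4↦6, 5↦0, 6↦4]  zeros at y ∈ {1, 5}
  x = 3: [0↦6, 1↦4, 2↦5, 3↦2, 4↦2, 5↦5, 6↦4]  zeros at y ∈ ∅
  x = 4: [0↦6, 1↦6, 2↦2, 3↦1, 4↦3, 5↦1, 6↦2]  zeros at y ∈ ∅
  x = 5: [0↦4, 1↦6, 2↦4, 3↦5, 4↦2, 5↦2, 6↦5]  zeros at y ∈ ∅
  x = 6: [0↦0, 1↦4, 2↦4, 3↦0, 4↦6, 5↦1, 6↦6]  zeros at y ∈ {0, 3}
Collecting zeros: affine points = {(0, 1), (0, 3), (1, 0), (1, 5), (2, 1), (2, 5), (6, 0), (6, 3)}.
Total count |C(F_7)_aff| = 8.


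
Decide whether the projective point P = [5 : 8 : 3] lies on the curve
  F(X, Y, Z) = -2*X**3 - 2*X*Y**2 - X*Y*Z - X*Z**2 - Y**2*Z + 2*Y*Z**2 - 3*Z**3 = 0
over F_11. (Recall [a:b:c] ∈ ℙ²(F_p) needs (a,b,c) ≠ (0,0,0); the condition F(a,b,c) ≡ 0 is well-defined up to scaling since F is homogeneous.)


F(5,8,3) ≡ 4 (mod 11); P is NOT on the curve.

Evaluate F(5, 8, 3) term-by-term (mod 11).
  -2*X**3 ↦ -2·125·1·1 = -250
  -2*X*Y**2 ↦ -2·5·64·1 = -640
  -X*Y*Z ↦ -1·5·8·3 = -120
  -X*Z**2 ↦ -1·5·1·9 = -45
  -Y**2*Z ↦ -1·1·64·3 = -192
  2*Y*Z**2 ↦ 2·1·8·9 = 144
  -3*Z**3 ↦ -3·1·1·27 = -81
Sum: F(5, 8, 3) = (-250) + (-640) + (-120) + (-45) + (-192) + (144) + (-81) = -1184.
Reducing mod 11: -1184 ≡ 4 (mod 11).
Since F(a, b, c) ≡ 4 ≠ 0 (mod 11), P does NOT lie on the curve.


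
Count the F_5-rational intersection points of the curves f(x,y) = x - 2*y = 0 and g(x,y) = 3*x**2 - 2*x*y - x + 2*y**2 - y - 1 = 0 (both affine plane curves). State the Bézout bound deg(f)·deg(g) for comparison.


Common zeros: {(1, 3)}; count = 1; Bézout bound = 2.

deg(f) = 1, deg(g) = 2, so Bézout bound = 2.
Scan x ∈ F_5. For each x, list the y ∈ F_5 with f(x, y) ≡ 0 and those with g(x, y) ≡ 0 (mod 5); the common zeros in that column are the intersection.
  x = 0: f ≡ 0 at y ∈ {0}; g ≡ 0 at y ∈ {1, 2}; common: ∅.
  x = 1: f ≡ 0 at y ∈ {3}; g ≡ 0 at y ∈ {1, 3}; common: {3}.
  x = 2: f ≡ 0 at y ∈ {1}; g ≡ 0 at y ∈ ∅; common: ∅.
  x = 3: f ≡ 0 at y ∈ {4}; g ≡ 0 at y ∈ {3}; common: ∅.
  x = 4: f ≡ 0 at y ∈ {2}; g ≡ 0 at y ∈ ∅; common: ∅.
Collecting: common zeros = {(1, 3)}, so the count is 1.
Comparison with the Bézout bound: 1 ≤ 2 = deg(f)·deg(g), as expected for curves with no common component (the affine F_5-count falls short of the bound because intersections may lie at infinity, over extension fields, or carry multiplicity).


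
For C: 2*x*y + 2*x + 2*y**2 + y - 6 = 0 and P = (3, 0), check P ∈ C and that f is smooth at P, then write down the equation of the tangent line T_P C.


Tangent line at P: 2*x + 7*y - 6 = 0.

Step 1: f(3, 0) = 0, so P lies on C.
Step 2: partial derivatives
  f_x(x, y) = 2*y + 2, f_y(x, y) = 2*x + 4*y + 1.
  f_x(P) = 2, f_y(P) = 7 (gradient nonzero, so P is smooth).
Step 3: tangent line at P: 2·(x − 3) + 7·(y − 0) = 0.
Expanding: 2*x + 7*y - 6 = 0.


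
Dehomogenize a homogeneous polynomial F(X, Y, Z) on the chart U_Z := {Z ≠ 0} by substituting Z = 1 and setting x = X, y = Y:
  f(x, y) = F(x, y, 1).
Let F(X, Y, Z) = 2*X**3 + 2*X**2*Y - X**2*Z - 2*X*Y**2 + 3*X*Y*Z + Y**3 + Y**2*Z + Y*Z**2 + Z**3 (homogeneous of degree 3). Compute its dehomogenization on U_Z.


f(x, y) = 2*x**3 + 2*x**2*y - x**2 - 2*x*y**2 + 3*x*y + y**3 + y**2 + y + 1

On U_Z we set Z = 1. Each monomial c·X^i·Y^j·Z^k in F becomes c·x^i·y^j·1^k = c·x^i·y^j.
Substituting Z = 1: F(X, Y, 1) = 2*x**3 + 2*x**2*y - x**2 - 2*x*y**2 + 3*x*y + y**3 + y**2 + y + 1.
Note: deg(f) ≤ deg(F) = 3; strict inequality happens when F is divisible by Z (lost terms).
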